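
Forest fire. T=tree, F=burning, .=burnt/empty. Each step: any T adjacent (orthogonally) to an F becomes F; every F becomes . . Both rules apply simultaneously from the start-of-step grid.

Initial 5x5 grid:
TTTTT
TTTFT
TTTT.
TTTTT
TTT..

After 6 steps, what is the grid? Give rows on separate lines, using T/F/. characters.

Step 1: 4 trees catch fire, 1 burn out
  TTTFT
  TTF.F
  TTTF.
  TTTTT
  TTT..
Step 2: 5 trees catch fire, 4 burn out
  TTF.F
  TF...
  TTF..
  TTTFT
  TTT..
Step 3: 5 trees catch fire, 5 burn out
  TF...
  F....
  TF...
  TTF.F
  TTT..
Step 4: 4 trees catch fire, 5 burn out
  F....
  .....
  F....
  TF...
  TTF..
Step 5: 2 trees catch fire, 4 burn out
  .....
  .....
  .....
  F....
  TF...
Step 6: 1 trees catch fire, 2 burn out
  .....
  .....
  .....
  .....
  F....

.....
.....
.....
.....
F....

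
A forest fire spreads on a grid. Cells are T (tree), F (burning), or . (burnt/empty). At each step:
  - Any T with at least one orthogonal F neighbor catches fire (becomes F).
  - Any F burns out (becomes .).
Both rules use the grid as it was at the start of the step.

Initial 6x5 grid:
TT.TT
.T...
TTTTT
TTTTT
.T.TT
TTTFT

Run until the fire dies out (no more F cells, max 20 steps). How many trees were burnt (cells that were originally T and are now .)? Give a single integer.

Step 1: +3 fires, +1 burnt (F count now 3)
Step 2: +3 fires, +3 burnt (F count now 3)
Step 3: +5 fires, +3 burnt (F count now 5)
Step 4: +3 fires, +5 burnt (F count now 3)
Step 5: +2 fires, +3 burnt (F count now 2)
Step 6: +2 fires, +2 burnt (F count now 2)
Step 7: +1 fires, +2 burnt (F count now 1)
Step 8: +1 fires, +1 burnt (F count now 1)
Step 9: +0 fires, +1 burnt (F count now 0)
Fire out after step 9
Initially T: 22, now '.': 28
Total burnt (originally-T cells now '.'): 20

Answer: 20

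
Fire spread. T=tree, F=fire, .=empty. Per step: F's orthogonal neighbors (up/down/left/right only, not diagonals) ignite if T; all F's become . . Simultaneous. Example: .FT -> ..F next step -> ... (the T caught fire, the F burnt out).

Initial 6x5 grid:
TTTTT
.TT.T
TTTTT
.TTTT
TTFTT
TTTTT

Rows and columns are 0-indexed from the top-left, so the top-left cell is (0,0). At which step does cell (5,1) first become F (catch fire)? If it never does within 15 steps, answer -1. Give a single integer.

Step 1: cell (5,1)='T' (+4 fires, +1 burnt)
Step 2: cell (5,1)='F' (+7 fires, +4 burnt)
  -> target ignites at step 2
Step 3: cell (5,1)='.' (+6 fires, +7 burnt)
Step 4: cell (5,1)='.' (+4 fires, +6 burnt)
Step 5: cell (5,1)='.' (+3 fires, +4 burnt)
Step 6: cell (5,1)='.' (+2 fires, +3 burnt)
Step 7: cell (5,1)='.' (+0 fires, +2 burnt)
  fire out at step 7

2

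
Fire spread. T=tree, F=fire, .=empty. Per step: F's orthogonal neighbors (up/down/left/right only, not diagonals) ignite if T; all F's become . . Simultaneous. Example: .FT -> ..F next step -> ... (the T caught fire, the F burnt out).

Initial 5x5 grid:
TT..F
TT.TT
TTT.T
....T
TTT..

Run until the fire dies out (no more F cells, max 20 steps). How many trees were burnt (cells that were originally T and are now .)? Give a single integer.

Answer: 4

Derivation:
Step 1: +1 fires, +1 burnt (F count now 1)
Step 2: +2 fires, +1 burnt (F count now 2)
Step 3: +1 fires, +2 burnt (F count now 1)
Step 4: +0 fires, +1 burnt (F count now 0)
Fire out after step 4
Initially T: 14, now '.': 15
Total burnt (originally-T cells now '.'): 4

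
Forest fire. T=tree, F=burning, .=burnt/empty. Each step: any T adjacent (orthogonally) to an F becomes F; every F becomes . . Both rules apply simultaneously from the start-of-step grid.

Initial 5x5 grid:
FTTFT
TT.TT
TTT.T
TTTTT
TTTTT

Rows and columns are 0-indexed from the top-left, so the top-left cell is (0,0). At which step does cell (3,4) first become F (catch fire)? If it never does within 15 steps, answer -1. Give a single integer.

Step 1: cell (3,4)='T' (+5 fires, +2 burnt)
Step 2: cell (3,4)='T' (+3 fires, +5 burnt)
Step 3: cell (3,4)='T' (+3 fires, +3 burnt)
Step 4: cell (3,4)='F' (+4 fires, +3 burnt)
  -> target ignites at step 4
Step 5: cell (3,4)='.' (+4 fires, +4 burnt)
Step 6: cell (3,4)='.' (+2 fires, +4 burnt)
Step 7: cell (3,4)='.' (+0 fires, +2 burnt)
  fire out at step 7

4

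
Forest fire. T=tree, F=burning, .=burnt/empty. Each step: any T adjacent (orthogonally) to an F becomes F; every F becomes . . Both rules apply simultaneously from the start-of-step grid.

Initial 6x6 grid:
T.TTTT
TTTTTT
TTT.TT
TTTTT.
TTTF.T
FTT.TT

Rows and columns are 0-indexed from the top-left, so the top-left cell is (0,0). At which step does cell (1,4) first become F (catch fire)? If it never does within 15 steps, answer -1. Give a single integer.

Step 1: cell (1,4)='T' (+4 fires, +2 burnt)
Step 2: cell (1,4)='T' (+5 fires, +4 burnt)
Step 3: cell (1,4)='T' (+4 fires, +5 burnt)
Step 4: cell (1,4)='F' (+5 fires, +4 burnt)
  -> target ignites at step 4
Step 5: cell (1,4)='.' (+6 fires, +5 burnt)
Step 6: cell (1,4)='.' (+2 fires, +6 burnt)
Step 7: cell (1,4)='.' (+0 fires, +2 burnt)
  fire out at step 7

4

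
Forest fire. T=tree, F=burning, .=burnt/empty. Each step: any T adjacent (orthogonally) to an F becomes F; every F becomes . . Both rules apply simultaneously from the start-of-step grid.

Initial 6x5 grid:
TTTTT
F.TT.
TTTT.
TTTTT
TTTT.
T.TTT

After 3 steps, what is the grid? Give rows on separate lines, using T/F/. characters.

Step 1: 2 trees catch fire, 1 burn out
  FTTTT
  ..TT.
  FTTT.
  TTTTT
  TTTT.
  T.TTT
Step 2: 3 trees catch fire, 2 burn out
  .FTTT
  ..TT.
  .FTT.
  FTTTT
  TTTT.
  T.TTT
Step 3: 4 trees catch fire, 3 burn out
  ..FTT
  ..TT.
  ..FT.
  .FTTT
  FTTT.
  T.TTT

..FTT
..TT.
..FT.
.FTTT
FTTT.
T.TTT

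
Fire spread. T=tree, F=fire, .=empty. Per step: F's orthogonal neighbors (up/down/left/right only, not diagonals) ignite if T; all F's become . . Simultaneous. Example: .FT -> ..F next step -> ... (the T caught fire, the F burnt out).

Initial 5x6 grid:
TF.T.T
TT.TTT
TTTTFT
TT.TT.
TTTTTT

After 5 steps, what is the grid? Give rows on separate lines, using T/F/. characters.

Step 1: 6 trees catch fire, 2 burn out
  F..T.T
  TF.TFT
  TTTF.F
  TT.TF.
  TTTTTT
Step 2: 7 trees catch fire, 6 burn out
  ...T.T
  F..F.F
  TFF...
  TT.F..
  TTTTFT
Step 3: 6 trees catch fire, 7 burn out
  ...F.F
  ......
  F.....
  TF....
  TTTF.F
Step 4: 3 trees catch fire, 6 burn out
  ......
  ......
  ......
  F.....
  TFF...
Step 5: 1 trees catch fire, 3 burn out
  ......
  ......
  ......
  ......
  F.....

......
......
......
......
F.....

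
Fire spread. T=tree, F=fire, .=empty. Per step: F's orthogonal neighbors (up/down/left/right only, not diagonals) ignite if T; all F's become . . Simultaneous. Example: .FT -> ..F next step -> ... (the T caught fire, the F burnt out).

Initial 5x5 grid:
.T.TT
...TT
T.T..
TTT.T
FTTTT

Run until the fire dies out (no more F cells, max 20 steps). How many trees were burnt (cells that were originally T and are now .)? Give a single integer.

Step 1: +2 fires, +1 burnt (F count now 2)
Step 2: +3 fires, +2 burnt (F count now 3)
Step 3: +2 fires, +3 burnt (F count now 2)
Step 4: +2 fires, +2 burnt (F count now 2)
Step 5: +1 fires, +2 burnt (F count now 1)
Step 6: +0 fires, +1 burnt (F count now 0)
Fire out after step 6
Initially T: 15, now '.': 20
Total burnt (originally-T cells now '.'): 10

Answer: 10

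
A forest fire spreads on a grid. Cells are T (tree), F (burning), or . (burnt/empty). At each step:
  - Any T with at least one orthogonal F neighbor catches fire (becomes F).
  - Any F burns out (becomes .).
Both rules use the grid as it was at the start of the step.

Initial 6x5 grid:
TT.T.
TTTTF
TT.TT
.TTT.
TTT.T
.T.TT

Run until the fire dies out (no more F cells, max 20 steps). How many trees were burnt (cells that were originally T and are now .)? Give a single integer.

Step 1: +2 fires, +1 burnt (F count now 2)
Step 2: +3 fires, +2 burnt (F count now 3)
Step 3: +2 fires, +3 burnt (F count now 2)
Step 4: +4 fires, +2 burnt (F count now 4)
Step 5: +4 fires, +4 burnt (F count now 4)
Step 6: +1 fires, +4 burnt (F count now 1)
Step 7: +2 fires, +1 burnt (F count now 2)
Step 8: +0 fires, +2 burnt (F count now 0)
Fire out after step 8
Initially T: 21, now '.': 27
Total burnt (originally-T cells now '.'): 18

Answer: 18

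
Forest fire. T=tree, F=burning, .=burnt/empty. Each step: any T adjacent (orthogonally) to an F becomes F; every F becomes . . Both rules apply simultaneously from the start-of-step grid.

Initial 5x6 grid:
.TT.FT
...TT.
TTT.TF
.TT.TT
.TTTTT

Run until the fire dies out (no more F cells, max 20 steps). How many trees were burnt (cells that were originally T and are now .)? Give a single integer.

Answer: 16

Derivation:
Step 1: +4 fires, +2 burnt (F count now 4)
Step 2: +3 fires, +4 burnt (F count now 3)
Step 3: +1 fires, +3 burnt (F count now 1)
Step 4: +1 fires, +1 burnt (F count now 1)
Step 5: +1 fires, +1 burnt (F count now 1)
Step 6: +2 fires, +1 burnt (F count now 2)
Step 7: +2 fires, +2 burnt (F count now 2)
Step 8: +1 fires, +2 burnt (F count now 1)
Step 9: +1 fires, +1 burnt (F count now 1)
Step 10: +0 fires, +1 burnt (F count now 0)
Fire out after step 10
Initially T: 18, now '.': 28
Total burnt (originally-T cells now '.'): 16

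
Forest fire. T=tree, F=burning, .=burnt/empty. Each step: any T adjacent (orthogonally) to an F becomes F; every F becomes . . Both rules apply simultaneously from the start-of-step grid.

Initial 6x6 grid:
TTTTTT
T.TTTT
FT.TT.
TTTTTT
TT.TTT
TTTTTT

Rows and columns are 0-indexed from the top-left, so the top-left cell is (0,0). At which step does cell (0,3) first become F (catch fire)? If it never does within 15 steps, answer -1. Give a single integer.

Step 1: cell (0,3)='T' (+3 fires, +1 burnt)
Step 2: cell (0,3)='T' (+3 fires, +3 burnt)
Step 3: cell (0,3)='T' (+4 fires, +3 burnt)
Step 4: cell (0,3)='T' (+3 fires, +4 burnt)
Step 5: cell (0,3)='F' (+6 fires, +3 burnt)
  -> target ignites at step 5
Step 6: cell (0,3)='.' (+6 fires, +6 burnt)
Step 7: cell (0,3)='.' (+4 fires, +6 burnt)
Step 8: cell (0,3)='.' (+2 fires, +4 burnt)
Step 9: cell (0,3)='.' (+0 fires, +2 burnt)
  fire out at step 9

5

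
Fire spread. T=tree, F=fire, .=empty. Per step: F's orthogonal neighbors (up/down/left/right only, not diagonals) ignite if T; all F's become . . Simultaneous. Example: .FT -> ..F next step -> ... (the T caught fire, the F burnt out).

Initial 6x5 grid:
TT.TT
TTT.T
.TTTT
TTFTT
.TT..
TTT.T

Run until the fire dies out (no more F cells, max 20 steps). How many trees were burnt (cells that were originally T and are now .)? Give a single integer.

Answer: 21

Derivation:
Step 1: +4 fires, +1 burnt (F count now 4)
Step 2: +7 fires, +4 burnt (F count now 7)
Step 3: +3 fires, +7 burnt (F count now 3)
Step 4: +4 fires, +3 burnt (F count now 4)
Step 5: +2 fires, +4 burnt (F count now 2)
Step 6: +1 fires, +2 burnt (F count now 1)
Step 7: +0 fires, +1 burnt (F count now 0)
Fire out after step 7
Initially T: 22, now '.': 29
Total burnt (originally-T cells now '.'): 21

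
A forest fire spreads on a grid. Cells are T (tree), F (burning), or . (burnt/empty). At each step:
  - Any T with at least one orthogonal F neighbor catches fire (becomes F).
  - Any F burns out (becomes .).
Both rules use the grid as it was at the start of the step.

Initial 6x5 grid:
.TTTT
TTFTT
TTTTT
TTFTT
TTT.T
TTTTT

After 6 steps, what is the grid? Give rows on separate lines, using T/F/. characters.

Step 1: 7 trees catch fire, 2 burn out
  .TFTT
  TF.FT
  TTFTT
  TF.FT
  TTF.T
  TTTTT
Step 2: 10 trees catch fire, 7 burn out
  .F.FT
  F...F
  TF.FT
  F...F
  TF..T
  TTFTT
Step 3: 7 trees catch fire, 10 burn out
  ....F
  .....
  F...F
  .....
  F...F
  TF.FT
Step 4: 2 trees catch fire, 7 burn out
  .....
  .....
  .....
  .....
  .....
  F...F
Step 5: 0 trees catch fire, 2 burn out
  .....
  .....
  .....
  .....
  .....
  .....
Step 6: 0 trees catch fire, 0 burn out
  .....
  .....
  .....
  .....
  .....
  .....

.....
.....
.....
.....
.....
.....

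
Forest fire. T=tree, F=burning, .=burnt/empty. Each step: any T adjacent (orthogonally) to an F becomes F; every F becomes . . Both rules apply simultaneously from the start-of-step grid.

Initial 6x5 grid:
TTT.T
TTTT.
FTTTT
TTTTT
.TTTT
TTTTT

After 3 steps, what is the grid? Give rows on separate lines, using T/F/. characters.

Step 1: 3 trees catch fire, 1 burn out
  TTT.T
  FTTT.
  .FTTT
  FTTTT
  .TTTT
  TTTTT
Step 2: 4 trees catch fire, 3 burn out
  FTT.T
  .FTT.
  ..FTT
  .FTTT
  .TTTT
  TTTTT
Step 3: 5 trees catch fire, 4 burn out
  .FT.T
  ..FT.
  ...FT
  ..FTT
  .FTTT
  TTTTT

.FT.T
..FT.
...FT
..FTT
.FTTT
TTTTT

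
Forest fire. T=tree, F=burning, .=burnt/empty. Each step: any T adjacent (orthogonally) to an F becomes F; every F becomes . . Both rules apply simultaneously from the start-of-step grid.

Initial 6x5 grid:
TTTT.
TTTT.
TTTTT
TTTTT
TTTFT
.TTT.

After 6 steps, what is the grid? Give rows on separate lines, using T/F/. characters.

Step 1: 4 trees catch fire, 1 burn out
  TTTT.
  TTTT.
  TTTTT
  TTTFT
  TTF.F
  .TTF.
Step 2: 5 trees catch fire, 4 burn out
  TTTT.
  TTTT.
  TTTFT
  TTF.F
  TF...
  .TF..
Step 3: 6 trees catch fire, 5 burn out
  TTTT.
  TTTF.
  TTF.F
  TF...
  F....
  .F...
Step 4: 4 trees catch fire, 6 burn out
  TTTF.
  TTF..
  TF...
  F....
  .....
  .....
Step 5: 3 trees catch fire, 4 burn out
  TTF..
  TF...
  F....
  .....
  .....
  .....
Step 6: 2 trees catch fire, 3 burn out
  TF...
  F....
  .....
  .....
  .....
  .....

TF...
F....
.....
.....
.....
.....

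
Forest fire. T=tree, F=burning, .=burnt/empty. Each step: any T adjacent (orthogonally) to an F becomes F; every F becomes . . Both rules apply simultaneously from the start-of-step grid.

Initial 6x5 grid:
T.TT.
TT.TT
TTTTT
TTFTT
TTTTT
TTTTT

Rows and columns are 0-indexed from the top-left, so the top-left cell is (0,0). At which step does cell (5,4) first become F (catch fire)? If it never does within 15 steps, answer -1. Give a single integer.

Step 1: cell (5,4)='T' (+4 fires, +1 burnt)
Step 2: cell (5,4)='T' (+7 fires, +4 burnt)
Step 3: cell (5,4)='T' (+8 fires, +7 burnt)
Step 4: cell (5,4)='F' (+5 fires, +8 burnt)
  -> target ignites at step 4
Step 5: cell (5,4)='.' (+2 fires, +5 burnt)
Step 6: cell (5,4)='.' (+0 fires, +2 burnt)
  fire out at step 6

4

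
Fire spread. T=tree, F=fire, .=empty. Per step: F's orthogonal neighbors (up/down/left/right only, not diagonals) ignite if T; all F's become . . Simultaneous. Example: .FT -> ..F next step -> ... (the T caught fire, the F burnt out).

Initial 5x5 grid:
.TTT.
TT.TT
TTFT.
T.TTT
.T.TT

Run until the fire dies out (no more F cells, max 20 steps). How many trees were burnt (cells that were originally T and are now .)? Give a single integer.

Answer: 16

Derivation:
Step 1: +3 fires, +1 burnt (F count now 3)
Step 2: +4 fires, +3 burnt (F count now 4)
Step 3: +7 fires, +4 burnt (F count now 7)
Step 4: +2 fires, +7 burnt (F count now 2)
Step 5: +0 fires, +2 burnt (F count now 0)
Fire out after step 5
Initially T: 17, now '.': 24
Total burnt (originally-T cells now '.'): 16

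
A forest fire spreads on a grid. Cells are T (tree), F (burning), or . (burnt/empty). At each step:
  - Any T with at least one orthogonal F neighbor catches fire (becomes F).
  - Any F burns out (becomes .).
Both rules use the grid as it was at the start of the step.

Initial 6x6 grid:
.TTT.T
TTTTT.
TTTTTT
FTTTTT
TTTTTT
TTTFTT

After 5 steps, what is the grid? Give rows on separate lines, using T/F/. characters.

Step 1: 6 trees catch fire, 2 burn out
  .TTT.T
  TTTTT.
  FTTTTT
  .FTTTT
  FTTFTT
  TTF.FT
Step 2: 10 trees catch fire, 6 burn out
  .TTT.T
  FTTTT.
  .FTTTT
  ..FFTT
  .FF.FT
  FF...F
Step 3: 5 trees catch fire, 10 burn out
  .TTT.T
  .FTTT.
  ..FFTT
  ....FT
  .....F
  ......
Step 4: 5 trees catch fire, 5 burn out
  .FTT.T
  ..FFT.
  ....FT
  .....F
  ......
  ......
Step 5: 4 trees catch fire, 5 burn out
  ..FF.T
  ....F.
  .....F
  ......
  ......
  ......

..FF.T
....F.
.....F
......
......
......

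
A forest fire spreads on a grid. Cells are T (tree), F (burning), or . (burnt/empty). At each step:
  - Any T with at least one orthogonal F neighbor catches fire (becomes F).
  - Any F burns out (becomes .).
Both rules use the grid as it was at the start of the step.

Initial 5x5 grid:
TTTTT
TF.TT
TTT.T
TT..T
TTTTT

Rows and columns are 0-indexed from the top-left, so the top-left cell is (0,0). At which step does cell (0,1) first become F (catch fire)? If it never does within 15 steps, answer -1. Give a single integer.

Step 1: cell (0,1)='F' (+3 fires, +1 burnt)
  -> target ignites at step 1
Step 2: cell (0,1)='.' (+5 fires, +3 burnt)
Step 3: cell (0,1)='.' (+3 fires, +5 burnt)
Step 4: cell (0,1)='.' (+4 fires, +3 burnt)
Step 5: cell (0,1)='.' (+2 fires, +4 burnt)
Step 6: cell (0,1)='.' (+2 fires, +2 burnt)
Step 7: cell (0,1)='.' (+1 fires, +2 burnt)
Step 8: cell (0,1)='.' (+0 fires, +1 burnt)
  fire out at step 8

1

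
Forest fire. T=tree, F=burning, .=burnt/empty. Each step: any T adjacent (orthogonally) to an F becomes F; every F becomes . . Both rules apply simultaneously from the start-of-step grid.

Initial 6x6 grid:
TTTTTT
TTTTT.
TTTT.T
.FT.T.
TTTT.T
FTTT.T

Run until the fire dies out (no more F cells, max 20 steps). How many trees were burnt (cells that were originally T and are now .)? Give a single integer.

Answer: 23

Derivation:
Step 1: +5 fires, +2 burnt (F count now 5)
Step 2: +5 fires, +5 burnt (F count now 5)
Step 3: +6 fires, +5 burnt (F count now 6)
Step 4: +3 fires, +6 burnt (F count now 3)
Step 5: +2 fires, +3 burnt (F count now 2)
Step 6: +1 fires, +2 burnt (F count now 1)
Step 7: +1 fires, +1 burnt (F count now 1)
Step 8: +0 fires, +1 burnt (F count now 0)
Fire out after step 8
Initially T: 27, now '.': 32
Total burnt (originally-T cells now '.'): 23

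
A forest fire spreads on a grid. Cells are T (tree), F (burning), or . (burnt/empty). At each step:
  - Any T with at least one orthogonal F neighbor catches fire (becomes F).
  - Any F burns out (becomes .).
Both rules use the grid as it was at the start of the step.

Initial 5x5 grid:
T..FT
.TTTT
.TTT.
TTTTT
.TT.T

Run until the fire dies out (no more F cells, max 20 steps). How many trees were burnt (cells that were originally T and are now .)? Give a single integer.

Answer: 16

Derivation:
Step 1: +2 fires, +1 burnt (F count now 2)
Step 2: +3 fires, +2 burnt (F count now 3)
Step 3: +3 fires, +3 burnt (F count now 3)
Step 4: +3 fires, +3 burnt (F count now 3)
Step 5: +3 fires, +3 burnt (F count now 3)
Step 6: +2 fires, +3 burnt (F count now 2)
Step 7: +0 fires, +2 burnt (F count now 0)
Fire out after step 7
Initially T: 17, now '.': 24
Total burnt (originally-T cells now '.'): 16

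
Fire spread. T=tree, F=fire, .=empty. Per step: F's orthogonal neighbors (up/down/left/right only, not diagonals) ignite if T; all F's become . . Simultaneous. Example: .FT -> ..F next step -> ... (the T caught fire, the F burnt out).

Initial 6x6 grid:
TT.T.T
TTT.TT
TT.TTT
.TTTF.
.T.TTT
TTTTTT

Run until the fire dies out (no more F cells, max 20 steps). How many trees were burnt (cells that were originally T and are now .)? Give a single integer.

Step 1: +3 fires, +1 burnt (F count now 3)
Step 2: +7 fires, +3 burnt (F count now 7)
Step 3: +4 fires, +7 burnt (F count now 4)
Step 4: +4 fires, +4 burnt (F count now 4)
Step 5: +3 fires, +4 burnt (F count now 3)
Step 6: +4 fires, +3 burnt (F count now 4)
Step 7: +1 fires, +4 burnt (F count now 1)
Step 8: +0 fires, +1 burnt (F count now 0)
Fire out after step 8
Initially T: 27, now '.': 35
Total burnt (originally-T cells now '.'): 26

Answer: 26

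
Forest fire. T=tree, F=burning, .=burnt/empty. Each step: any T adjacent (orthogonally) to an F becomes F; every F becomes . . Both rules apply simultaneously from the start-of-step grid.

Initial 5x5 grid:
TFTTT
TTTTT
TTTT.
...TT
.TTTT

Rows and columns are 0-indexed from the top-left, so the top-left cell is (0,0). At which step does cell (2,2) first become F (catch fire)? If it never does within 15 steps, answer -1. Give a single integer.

Step 1: cell (2,2)='T' (+3 fires, +1 burnt)
Step 2: cell (2,2)='T' (+4 fires, +3 burnt)
Step 3: cell (2,2)='F' (+4 fires, +4 burnt)
  -> target ignites at step 3
Step 4: cell (2,2)='.' (+2 fires, +4 burnt)
Step 5: cell (2,2)='.' (+1 fires, +2 burnt)
Step 6: cell (2,2)='.' (+2 fires, +1 burnt)
Step 7: cell (2,2)='.' (+2 fires, +2 burnt)
Step 8: cell (2,2)='.' (+1 fires, +2 burnt)
Step 9: cell (2,2)='.' (+0 fires, +1 burnt)
  fire out at step 9

3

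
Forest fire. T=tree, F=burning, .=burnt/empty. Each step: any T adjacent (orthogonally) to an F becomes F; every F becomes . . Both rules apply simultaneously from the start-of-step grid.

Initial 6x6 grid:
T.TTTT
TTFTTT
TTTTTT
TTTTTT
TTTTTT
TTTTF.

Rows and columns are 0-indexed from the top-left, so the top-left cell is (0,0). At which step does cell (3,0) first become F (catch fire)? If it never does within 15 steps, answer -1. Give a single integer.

Step 1: cell (3,0)='T' (+6 fires, +2 burnt)
Step 2: cell (3,0)='T' (+10 fires, +6 burnt)
Step 3: cell (3,0)='T' (+10 fires, +10 burnt)
Step 4: cell (3,0)='F' (+5 fires, +10 burnt)
  -> target ignites at step 4
Step 5: cell (3,0)='.' (+1 fires, +5 burnt)
Step 6: cell (3,0)='.' (+0 fires, +1 burnt)
  fire out at step 6

4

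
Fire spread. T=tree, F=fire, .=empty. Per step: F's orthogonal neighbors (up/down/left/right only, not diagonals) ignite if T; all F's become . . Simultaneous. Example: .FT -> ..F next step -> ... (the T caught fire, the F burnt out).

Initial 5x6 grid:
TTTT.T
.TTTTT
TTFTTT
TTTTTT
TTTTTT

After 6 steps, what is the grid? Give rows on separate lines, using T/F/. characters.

Step 1: 4 trees catch fire, 1 burn out
  TTTT.T
  .TFTTT
  TF.FTT
  TTFTTT
  TTTTTT
Step 2: 8 trees catch fire, 4 burn out
  TTFT.T
  .F.FTT
  F...FT
  TF.FTT
  TTFTTT
Step 3: 8 trees catch fire, 8 burn out
  TF.F.T
  ....FT
  .....F
  F...FT
  TF.FTT
Step 4: 5 trees catch fire, 8 burn out
  F....T
  .....F
  ......
  .....F
  F...FT
Step 5: 2 trees catch fire, 5 burn out
  .....F
  ......
  ......
  ......
  .....F
Step 6: 0 trees catch fire, 2 burn out
  ......
  ......
  ......
  ......
  ......

......
......
......
......
......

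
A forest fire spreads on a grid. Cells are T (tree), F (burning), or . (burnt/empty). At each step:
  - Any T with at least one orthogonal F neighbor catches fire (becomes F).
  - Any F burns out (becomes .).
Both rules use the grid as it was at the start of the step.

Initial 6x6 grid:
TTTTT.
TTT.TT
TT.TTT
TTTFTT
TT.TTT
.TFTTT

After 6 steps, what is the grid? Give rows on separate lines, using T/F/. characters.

Step 1: 6 trees catch fire, 2 burn out
  TTTTT.
  TTT.TT
  TT.FTT
  TTF.FT
  TT.FTT
  .F.FTT
Step 2: 6 trees catch fire, 6 burn out
  TTTTT.
  TTT.TT
  TT..FT
  TF...F
  TF..FT
  ....FT
Step 3: 7 trees catch fire, 6 burn out
  TTTTT.
  TTT.FT
  TF...F
  F.....
  F....F
  .....F
Step 4: 4 trees catch fire, 7 burn out
  TTTTF.
  TFT..F
  F.....
  ......
  ......
  ......
Step 5: 4 trees catch fire, 4 burn out
  TFTF..
  F.F...
  ......
  ......
  ......
  ......
Step 6: 2 trees catch fire, 4 burn out
  F.F...
  ......
  ......
  ......
  ......
  ......

F.F...
......
......
......
......
......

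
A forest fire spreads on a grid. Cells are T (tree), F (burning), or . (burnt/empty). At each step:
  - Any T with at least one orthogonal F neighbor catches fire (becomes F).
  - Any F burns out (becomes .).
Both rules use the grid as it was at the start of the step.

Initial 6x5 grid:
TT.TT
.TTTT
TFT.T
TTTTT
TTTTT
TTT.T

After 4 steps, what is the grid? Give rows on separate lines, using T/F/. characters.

Step 1: 4 trees catch fire, 1 burn out
  TT.TT
  .FTTT
  F.F.T
  TFTTT
  TTTTT
  TTT.T
Step 2: 5 trees catch fire, 4 burn out
  TF.TT
  ..FTT
  ....T
  F.FTT
  TFTTT
  TTT.T
Step 3: 6 trees catch fire, 5 burn out
  F..TT
  ...FT
  ....T
  ...FT
  F.FTT
  TFT.T
Step 4: 6 trees catch fire, 6 burn out
  ...FT
  ....F
  ....T
  ....F
  ...FT
  F.F.T

...FT
....F
....T
....F
...FT
F.F.T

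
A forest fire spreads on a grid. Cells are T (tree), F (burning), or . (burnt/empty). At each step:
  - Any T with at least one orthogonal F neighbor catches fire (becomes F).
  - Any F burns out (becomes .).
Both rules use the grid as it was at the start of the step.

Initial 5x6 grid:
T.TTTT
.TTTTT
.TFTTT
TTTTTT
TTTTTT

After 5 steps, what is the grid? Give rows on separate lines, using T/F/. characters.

Step 1: 4 trees catch fire, 1 burn out
  T.TTTT
  .TFTTT
  .F.FTT
  TTFTTT
  TTTTTT
Step 2: 7 trees catch fire, 4 burn out
  T.FTTT
  .F.FTT
  ....FT
  TF.FTT
  TTFTTT
Step 3: 7 trees catch fire, 7 burn out
  T..FTT
  ....FT
  .....F
  F...FT
  TF.FTT
Step 4: 5 trees catch fire, 7 burn out
  T...FT
  .....F
  ......
  .....F
  F...FT
Step 5: 2 trees catch fire, 5 burn out
  T....F
  ......
  ......
  ......
  .....F

T....F
......
......
......
.....F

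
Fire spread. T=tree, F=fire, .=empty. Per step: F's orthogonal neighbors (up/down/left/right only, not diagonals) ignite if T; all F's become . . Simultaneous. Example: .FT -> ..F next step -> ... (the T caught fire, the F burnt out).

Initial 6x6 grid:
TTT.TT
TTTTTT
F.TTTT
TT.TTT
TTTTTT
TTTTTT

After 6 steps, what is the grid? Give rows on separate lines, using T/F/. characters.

Step 1: 2 trees catch fire, 1 burn out
  TTT.TT
  FTTTTT
  ..TTTT
  FT.TTT
  TTTTTT
  TTTTTT
Step 2: 4 trees catch fire, 2 burn out
  FTT.TT
  .FTTTT
  ..TTTT
  .F.TTT
  FTTTTT
  TTTTTT
Step 3: 4 trees catch fire, 4 burn out
  .FT.TT
  ..FTTT
  ..TTTT
  ...TTT
  .FTTTT
  FTTTTT
Step 4: 5 trees catch fire, 4 burn out
  ..F.TT
  ...FTT
  ..FTTT
  ...TTT
  ..FTTT
  .FTTTT
Step 5: 4 trees catch fire, 5 burn out
  ....TT
  ....FT
  ...FTT
  ...TTT
  ...FTT
  ..FTTT
Step 6: 6 trees catch fire, 4 burn out
  ....FT
  .....F
  ....FT
  ...FTT
  ....FT
  ...FTT

....FT
.....F
....FT
...FTT
....FT
...FTT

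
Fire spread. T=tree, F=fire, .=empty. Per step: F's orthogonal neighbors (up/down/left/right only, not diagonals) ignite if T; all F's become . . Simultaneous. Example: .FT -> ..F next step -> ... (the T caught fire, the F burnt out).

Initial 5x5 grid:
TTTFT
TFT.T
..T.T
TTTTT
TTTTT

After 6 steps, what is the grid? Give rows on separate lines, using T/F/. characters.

Step 1: 5 trees catch fire, 2 burn out
  TFF.F
  F.F.T
  ..T.T
  TTTTT
  TTTTT
Step 2: 3 trees catch fire, 5 burn out
  F....
  ....F
  ..F.T
  TTTTT
  TTTTT
Step 3: 2 trees catch fire, 3 burn out
  .....
  .....
  ....F
  TTFTT
  TTTTT
Step 4: 4 trees catch fire, 2 burn out
  .....
  .....
  .....
  TF.FF
  TTFTT
Step 5: 4 trees catch fire, 4 burn out
  .....
  .....
  .....
  F....
  TF.FF
Step 6: 1 trees catch fire, 4 burn out
  .....
  .....
  .....
  .....
  F....

.....
.....
.....
.....
F....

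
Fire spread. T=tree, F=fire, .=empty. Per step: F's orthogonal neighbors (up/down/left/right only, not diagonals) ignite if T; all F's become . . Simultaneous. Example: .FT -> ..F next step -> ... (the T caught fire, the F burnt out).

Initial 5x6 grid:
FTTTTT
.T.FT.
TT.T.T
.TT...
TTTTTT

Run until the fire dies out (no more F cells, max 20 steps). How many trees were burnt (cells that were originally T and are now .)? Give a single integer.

Step 1: +4 fires, +2 burnt (F count now 4)
Step 2: +3 fires, +4 burnt (F count now 3)
Step 3: +2 fires, +3 burnt (F count now 2)
Step 4: +2 fires, +2 burnt (F count now 2)
Step 5: +2 fires, +2 burnt (F count now 2)
Step 6: +2 fires, +2 burnt (F count now 2)
Step 7: +1 fires, +2 burnt (F count now 1)
Step 8: +1 fires, +1 burnt (F count now 1)
Step 9: +1 fires, +1 burnt (F count now 1)
Step 10: +0 fires, +1 burnt (F count now 0)
Fire out after step 10
Initially T: 19, now '.': 29
Total burnt (originally-T cells now '.'): 18

Answer: 18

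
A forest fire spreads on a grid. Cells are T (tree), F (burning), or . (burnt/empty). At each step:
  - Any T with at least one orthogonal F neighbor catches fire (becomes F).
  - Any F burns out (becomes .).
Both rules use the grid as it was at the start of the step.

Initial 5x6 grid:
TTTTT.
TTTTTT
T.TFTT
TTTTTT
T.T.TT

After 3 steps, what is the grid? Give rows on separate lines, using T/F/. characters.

Step 1: 4 trees catch fire, 1 burn out
  TTTTT.
  TTTFTT
  T.F.FT
  TTTFTT
  T.T.TT
Step 2: 6 trees catch fire, 4 burn out
  TTTFT.
  TTF.FT
  T....F
  TTF.FT
  T.T.TT
Step 3: 8 trees catch fire, 6 burn out
  TTF.F.
  TF...F
  T.....
  TF...F
  T.F.FT

TTF.F.
TF...F
T.....
TF...F
T.F.FT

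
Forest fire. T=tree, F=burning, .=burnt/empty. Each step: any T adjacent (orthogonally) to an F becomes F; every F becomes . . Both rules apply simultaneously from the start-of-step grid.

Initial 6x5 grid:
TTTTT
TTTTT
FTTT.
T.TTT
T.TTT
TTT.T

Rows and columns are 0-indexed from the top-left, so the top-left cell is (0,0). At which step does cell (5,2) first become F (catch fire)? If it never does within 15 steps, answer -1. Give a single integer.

Step 1: cell (5,2)='T' (+3 fires, +1 burnt)
Step 2: cell (5,2)='T' (+4 fires, +3 burnt)
Step 3: cell (5,2)='T' (+5 fires, +4 burnt)
Step 4: cell (5,2)='T' (+5 fires, +5 burnt)
Step 5: cell (5,2)='F' (+5 fires, +5 burnt)
  -> target ignites at step 5
Step 6: cell (5,2)='.' (+2 fires, +5 burnt)
Step 7: cell (5,2)='.' (+1 fires, +2 burnt)
Step 8: cell (5,2)='.' (+0 fires, +1 burnt)
  fire out at step 8

5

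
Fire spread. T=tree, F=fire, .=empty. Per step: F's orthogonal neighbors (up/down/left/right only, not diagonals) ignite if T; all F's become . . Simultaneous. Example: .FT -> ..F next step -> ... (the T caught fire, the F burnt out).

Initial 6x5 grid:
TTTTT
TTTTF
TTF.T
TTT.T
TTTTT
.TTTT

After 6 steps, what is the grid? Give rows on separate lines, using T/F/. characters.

Step 1: 6 trees catch fire, 2 burn out
  TTTTF
  TTFF.
  TF..F
  TTF.T
  TTTTT
  .TTTT
Step 2: 7 trees catch fire, 6 burn out
  TTFF.
  TF...
  F....
  TF..F
  TTFTT
  .TTTT
Step 3: 7 trees catch fire, 7 burn out
  TF...
  F....
  .....
  F....
  TF.FF
  .TFTT
Step 4: 5 trees catch fire, 7 burn out
  F....
  .....
  .....
  .....
  F....
  .F.FF
Step 5: 0 trees catch fire, 5 burn out
  .....
  .....
  .....
  .....
  .....
  .....
Step 6: 0 trees catch fire, 0 burn out
  .....
  .....
  .....
  .....
  .....
  .....

.....
.....
.....
.....
.....
.....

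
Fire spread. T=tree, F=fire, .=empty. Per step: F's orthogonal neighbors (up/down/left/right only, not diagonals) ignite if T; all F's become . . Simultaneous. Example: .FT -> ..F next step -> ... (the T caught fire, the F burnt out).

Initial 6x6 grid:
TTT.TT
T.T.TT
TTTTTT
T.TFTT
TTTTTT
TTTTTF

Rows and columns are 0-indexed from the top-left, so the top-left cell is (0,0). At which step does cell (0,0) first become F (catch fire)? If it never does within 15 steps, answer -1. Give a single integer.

Step 1: cell (0,0)='T' (+6 fires, +2 burnt)
Step 2: cell (0,0)='T' (+6 fires, +6 burnt)
Step 3: cell (0,0)='T' (+6 fires, +6 burnt)
Step 4: cell (0,0)='T' (+6 fires, +6 burnt)
Step 5: cell (0,0)='T' (+5 fires, +6 burnt)
Step 6: cell (0,0)='F' (+1 fires, +5 burnt)
  -> target ignites at step 6
Step 7: cell (0,0)='.' (+0 fires, +1 burnt)
  fire out at step 7

6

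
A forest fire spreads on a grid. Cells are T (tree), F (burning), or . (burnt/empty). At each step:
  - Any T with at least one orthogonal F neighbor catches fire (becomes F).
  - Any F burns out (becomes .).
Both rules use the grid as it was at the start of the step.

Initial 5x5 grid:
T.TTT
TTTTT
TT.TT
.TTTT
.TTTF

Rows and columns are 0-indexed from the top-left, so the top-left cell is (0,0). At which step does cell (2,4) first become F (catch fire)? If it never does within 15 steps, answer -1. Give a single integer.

Step 1: cell (2,4)='T' (+2 fires, +1 burnt)
Step 2: cell (2,4)='F' (+3 fires, +2 burnt)
  -> target ignites at step 2
Step 3: cell (2,4)='.' (+4 fires, +3 burnt)
Step 4: cell (2,4)='.' (+3 fires, +4 burnt)
Step 5: cell (2,4)='.' (+3 fires, +3 burnt)
Step 6: cell (2,4)='.' (+3 fires, +3 burnt)
Step 7: cell (2,4)='.' (+1 fires, +3 burnt)
Step 8: cell (2,4)='.' (+1 fires, +1 burnt)
Step 9: cell (2,4)='.' (+0 fires, +1 burnt)
  fire out at step 9

2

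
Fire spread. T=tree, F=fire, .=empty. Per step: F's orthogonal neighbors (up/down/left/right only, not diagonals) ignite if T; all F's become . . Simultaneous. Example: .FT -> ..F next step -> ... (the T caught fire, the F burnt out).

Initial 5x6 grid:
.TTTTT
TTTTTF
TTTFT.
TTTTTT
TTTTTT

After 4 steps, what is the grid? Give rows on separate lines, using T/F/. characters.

Step 1: 6 trees catch fire, 2 burn out
  .TTTTF
  TTTFF.
  TTF.F.
  TTTFTT
  TTTTTT
Step 2: 7 trees catch fire, 6 burn out
  .TTFF.
  TTF...
  TF....
  TTF.FT
  TTTFTT
Step 3: 7 trees catch fire, 7 burn out
  .TF...
  TF....
  F.....
  TF...F
  TTF.FT
Step 4: 5 trees catch fire, 7 burn out
  .F....
  F.....
  ......
  F.....
  TF...F

.F....
F.....
......
F.....
TF...F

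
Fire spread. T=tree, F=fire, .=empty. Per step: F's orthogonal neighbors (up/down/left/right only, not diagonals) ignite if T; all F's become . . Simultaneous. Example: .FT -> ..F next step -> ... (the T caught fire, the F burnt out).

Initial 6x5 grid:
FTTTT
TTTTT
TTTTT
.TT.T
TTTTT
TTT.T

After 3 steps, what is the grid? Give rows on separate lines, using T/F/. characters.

Step 1: 2 trees catch fire, 1 burn out
  .FTTT
  FTTTT
  TTTTT
  .TT.T
  TTTTT
  TTT.T
Step 2: 3 trees catch fire, 2 burn out
  ..FTT
  .FTTT
  FTTTT
  .TT.T
  TTTTT
  TTT.T
Step 3: 3 trees catch fire, 3 burn out
  ...FT
  ..FTT
  .FTTT
  .TT.T
  TTTTT
  TTT.T

...FT
..FTT
.FTTT
.TT.T
TTTTT
TTT.T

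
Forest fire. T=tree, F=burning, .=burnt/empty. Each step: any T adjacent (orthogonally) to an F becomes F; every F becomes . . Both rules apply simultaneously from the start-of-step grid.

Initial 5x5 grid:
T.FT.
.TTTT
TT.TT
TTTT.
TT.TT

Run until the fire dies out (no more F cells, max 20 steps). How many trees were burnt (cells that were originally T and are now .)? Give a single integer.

Answer: 17

Derivation:
Step 1: +2 fires, +1 burnt (F count now 2)
Step 2: +2 fires, +2 burnt (F count now 2)
Step 3: +3 fires, +2 burnt (F count now 3)
Step 4: +4 fires, +3 burnt (F count now 4)
Step 5: +4 fires, +4 burnt (F count now 4)
Step 6: +2 fires, +4 burnt (F count now 2)
Step 7: +0 fires, +2 burnt (F count now 0)
Fire out after step 7
Initially T: 18, now '.': 24
Total burnt (originally-T cells now '.'): 17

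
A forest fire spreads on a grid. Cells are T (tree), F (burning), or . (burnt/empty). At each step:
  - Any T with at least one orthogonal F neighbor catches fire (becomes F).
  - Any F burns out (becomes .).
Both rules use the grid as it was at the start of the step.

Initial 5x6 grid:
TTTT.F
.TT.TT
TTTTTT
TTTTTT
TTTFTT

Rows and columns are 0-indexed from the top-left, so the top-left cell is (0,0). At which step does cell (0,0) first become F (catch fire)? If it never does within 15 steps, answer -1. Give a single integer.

Step 1: cell (0,0)='T' (+4 fires, +2 burnt)
Step 2: cell (0,0)='T' (+7 fires, +4 burnt)
Step 3: cell (0,0)='T' (+5 fires, +7 burnt)
Step 4: cell (0,0)='T' (+3 fires, +5 burnt)
Step 5: cell (0,0)='T' (+3 fires, +3 burnt)
Step 6: cell (0,0)='T' (+2 fires, +3 burnt)
Step 7: cell (0,0)='F' (+1 fires, +2 burnt)
  -> target ignites at step 7
Step 8: cell (0,0)='.' (+0 fires, +1 burnt)
  fire out at step 8

7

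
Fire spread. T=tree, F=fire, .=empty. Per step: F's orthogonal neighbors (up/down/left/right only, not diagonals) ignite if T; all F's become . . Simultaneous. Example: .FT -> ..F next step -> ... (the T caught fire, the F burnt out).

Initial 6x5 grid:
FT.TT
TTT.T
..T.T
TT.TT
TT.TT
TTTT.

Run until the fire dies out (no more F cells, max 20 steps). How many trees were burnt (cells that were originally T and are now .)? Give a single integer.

Answer: 5

Derivation:
Step 1: +2 fires, +1 burnt (F count now 2)
Step 2: +1 fires, +2 burnt (F count now 1)
Step 3: +1 fires, +1 burnt (F count now 1)
Step 4: +1 fires, +1 burnt (F count now 1)
Step 5: +0 fires, +1 burnt (F count now 0)
Fire out after step 5
Initially T: 21, now '.': 14
Total burnt (originally-T cells now '.'): 5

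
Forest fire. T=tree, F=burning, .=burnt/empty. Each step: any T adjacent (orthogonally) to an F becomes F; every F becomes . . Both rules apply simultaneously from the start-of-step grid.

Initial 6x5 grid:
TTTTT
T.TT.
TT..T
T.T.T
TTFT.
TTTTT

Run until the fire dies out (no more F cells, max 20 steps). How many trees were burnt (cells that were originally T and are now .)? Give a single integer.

Step 1: +4 fires, +1 burnt (F count now 4)
Step 2: +3 fires, +4 burnt (F count now 3)
Step 3: +3 fires, +3 burnt (F count now 3)
Step 4: +1 fires, +3 burnt (F count now 1)
Step 5: +2 fires, +1 burnt (F count now 2)
Step 6: +1 fires, +2 burnt (F count now 1)
Step 7: +1 fires, +1 burnt (F count now 1)
Step 8: +1 fires, +1 burnt (F count now 1)
Step 9: +2 fires, +1 burnt (F count now 2)
Step 10: +2 fires, +2 burnt (F count now 2)
Step 11: +0 fires, +2 burnt (F count now 0)
Fire out after step 11
Initially T: 22, now '.': 28
Total burnt (originally-T cells now '.'): 20

Answer: 20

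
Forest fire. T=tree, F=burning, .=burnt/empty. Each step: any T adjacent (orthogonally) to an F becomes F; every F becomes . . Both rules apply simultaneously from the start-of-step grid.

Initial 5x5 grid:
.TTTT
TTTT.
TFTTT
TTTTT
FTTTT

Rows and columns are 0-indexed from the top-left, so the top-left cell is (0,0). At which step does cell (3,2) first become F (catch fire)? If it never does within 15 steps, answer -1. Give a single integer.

Step 1: cell (3,2)='T' (+6 fires, +2 burnt)
Step 2: cell (3,2)='F' (+6 fires, +6 burnt)
  -> target ignites at step 2
Step 3: cell (3,2)='.' (+5 fires, +6 burnt)
Step 4: cell (3,2)='.' (+3 fires, +5 burnt)
Step 5: cell (3,2)='.' (+1 fires, +3 burnt)
Step 6: cell (3,2)='.' (+0 fires, +1 burnt)
  fire out at step 6

2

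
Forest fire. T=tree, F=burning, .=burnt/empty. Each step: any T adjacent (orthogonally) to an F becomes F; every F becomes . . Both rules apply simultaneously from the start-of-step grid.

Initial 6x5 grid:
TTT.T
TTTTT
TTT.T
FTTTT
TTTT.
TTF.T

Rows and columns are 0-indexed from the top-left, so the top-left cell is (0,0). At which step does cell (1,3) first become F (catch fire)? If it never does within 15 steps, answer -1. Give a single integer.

Step 1: cell (1,3)='T' (+5 fires, +2 burnt)
Step 2: cell (1,3)='T' (+6 fires, +5 burnt)
Step 3: cell (1,3)='T' (+4 fires, +6 burnt)
Step 4: cell (1,3)='T' (+3 fires, +4 burnt)
Step 5: cell (1,3)='F' (+3 fires, +3 burnt)
  -> target ignites at step 5
Step 6: cell (1,3)='.' (+1 fires, +3 burnt)
Step 7: cell (1,3)='.' (+1 fires, +1 burnt)
Step 8: cell (1,3)='.' (+0 fires, +1 burnt)
  fire out at step 8

5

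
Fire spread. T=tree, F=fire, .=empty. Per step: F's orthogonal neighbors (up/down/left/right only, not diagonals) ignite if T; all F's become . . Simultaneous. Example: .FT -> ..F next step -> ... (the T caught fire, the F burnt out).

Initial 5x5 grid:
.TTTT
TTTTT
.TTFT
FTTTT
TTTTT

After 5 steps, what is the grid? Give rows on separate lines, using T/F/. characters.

Step 1: 6 trees catch fire, 2 burn out
  .TTTT
  TTTFT
  .TF.F
  .FTFT
  FTTTT
Step 2: 8 trees catch fire, 6 burn out
  .TTFT
  TTF.F
  .F...
  ..F.F
  .FTFT
Step 3: 5 trees catch fire, 8 burn out
  .TF.F
  TF...
  .....
  .....
  ..F.F
Step 4: 2 trees catch fire, 5 burn out
  .F...
  F....
  .....
  .....
  .....
Step 5: 0 trees catch fire, 2 burn out
  .....
  .....
  .....
  .....
  .....

.....
.....
.....
.....
.....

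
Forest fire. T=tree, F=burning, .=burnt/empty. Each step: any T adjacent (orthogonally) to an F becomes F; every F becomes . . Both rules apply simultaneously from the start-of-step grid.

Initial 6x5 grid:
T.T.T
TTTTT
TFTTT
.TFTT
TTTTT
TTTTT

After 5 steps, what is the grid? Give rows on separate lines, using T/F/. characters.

Step 1: 6 trees catch fire, 2 burn out
  T.T.T
  TFTTT
  F.FTT
  .F.FT
  TTFTT
  TTTTT
Step 2: 7 trees catch fire, 6 burn out
  T.T.T
  F.FTT
  ...FT
  ....F
  TF.FT
  TTFTT
Step 3: 8 trees catch fire, 7 burn out
  F.F.T
  ...FT
  ....F
  .....
  F...F
  TF.FT
Step 4: 3 trees catch fire, 8 burn out
  ....T
  ....F
  .....
  .....
  .....
  F...F
Step 5: 1 trees catch fire, 3 burn out
  ....F
  .....
  .....
  .....
  .....
  .....

....F
.....
.....
.....
.....
.....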